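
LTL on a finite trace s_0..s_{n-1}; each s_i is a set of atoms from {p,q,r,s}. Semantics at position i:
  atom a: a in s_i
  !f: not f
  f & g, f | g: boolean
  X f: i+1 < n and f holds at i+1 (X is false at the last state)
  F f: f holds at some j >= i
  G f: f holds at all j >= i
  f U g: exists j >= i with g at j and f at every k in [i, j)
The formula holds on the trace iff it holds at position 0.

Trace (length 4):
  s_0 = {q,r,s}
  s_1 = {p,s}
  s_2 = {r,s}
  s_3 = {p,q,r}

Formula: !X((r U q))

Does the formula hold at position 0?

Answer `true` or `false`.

Answer: true

Derivation:
s_0={q,r,s}: !X((r U q))=True X((r U q))=False (r U q)=True r=True q=True
s_1={p,s}: !X((r U q))=False X((r U q))=True (r U q)=False r=False q=False
s_2={r,s}: !X((r U q))=False X((r U q))=True (r U q)=True r=True q=False
s_3={p,q,r}: !X((r U q))=True X((r U q))=False (r U q)=True r=True q=True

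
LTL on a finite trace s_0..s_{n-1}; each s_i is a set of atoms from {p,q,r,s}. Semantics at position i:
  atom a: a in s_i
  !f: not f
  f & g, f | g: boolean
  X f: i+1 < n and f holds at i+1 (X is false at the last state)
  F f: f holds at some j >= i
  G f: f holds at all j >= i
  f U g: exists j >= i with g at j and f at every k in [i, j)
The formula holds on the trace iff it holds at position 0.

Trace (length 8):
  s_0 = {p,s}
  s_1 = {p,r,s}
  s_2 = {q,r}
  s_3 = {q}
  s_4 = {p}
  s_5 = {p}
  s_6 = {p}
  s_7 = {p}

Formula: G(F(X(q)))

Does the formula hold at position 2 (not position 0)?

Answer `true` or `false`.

Answer: false

Derivation:
s_0={p,s}: G(F(X(q)))=False F(X(q))=True X(q)=False q=False
s_1={p,r,s}: G(F(X(q)))=False F(X(q))=True X(q)=True q=False
s_2={q,r}: G(F(X(q)))=False F(X(q))=True X(q)=True q=True
s_3={q}: G(F(X(q)))=False F(X(q))=False X(q)=False q=True
s_4={p}: G(F(X(q)))=False F(X(q))=False X(q)=False q=False
s_5={p}: G(F(X(q)))=False F(X(q))=False X(q)=False q=False
s_6={p}: G(F(X(q)))=False F(X(q))=False X(q)=False q=False
s_7={p}: G(F(X(q)))=False F(X(q))=False X(q)=False q=False
Evaluating at position 2: result = False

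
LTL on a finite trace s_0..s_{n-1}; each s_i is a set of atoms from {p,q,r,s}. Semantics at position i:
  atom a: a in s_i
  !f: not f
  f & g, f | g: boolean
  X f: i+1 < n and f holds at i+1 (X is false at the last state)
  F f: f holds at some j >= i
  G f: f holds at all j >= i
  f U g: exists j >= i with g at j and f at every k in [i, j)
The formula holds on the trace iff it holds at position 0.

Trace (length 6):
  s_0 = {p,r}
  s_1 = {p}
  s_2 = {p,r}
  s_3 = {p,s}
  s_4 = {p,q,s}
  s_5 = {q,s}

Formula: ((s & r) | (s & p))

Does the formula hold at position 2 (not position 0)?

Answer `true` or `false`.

Answer: false

Derivation:
s_0={p,r}: ((s & r) | (s & p))=False (s & r)=False s=False r=True (s & p)=False p=True
s_1={p}: ((s & r) | (s & p))=False (s & r)=False s=False r=False (s & p)=False p=True
s_2={p,r}: ((s & r) | (s & p))=False (s & r)=False s=False r=True (s & p)=False p=True
s_3={p,s}: ((s & r) | (s & p))=True (s & r)=False s=True r=False (s & p)=True p=True
s_4={p,q,s}: ((s & r) | (s & p))=True (s & r)=False s=True r=False (s & p)=True p=True
s_5={q,s}: ((s & r) | (s & p))=False (s & r)=False s=True r=False (s & p)=False p=False
Evaluating at position 2: result = False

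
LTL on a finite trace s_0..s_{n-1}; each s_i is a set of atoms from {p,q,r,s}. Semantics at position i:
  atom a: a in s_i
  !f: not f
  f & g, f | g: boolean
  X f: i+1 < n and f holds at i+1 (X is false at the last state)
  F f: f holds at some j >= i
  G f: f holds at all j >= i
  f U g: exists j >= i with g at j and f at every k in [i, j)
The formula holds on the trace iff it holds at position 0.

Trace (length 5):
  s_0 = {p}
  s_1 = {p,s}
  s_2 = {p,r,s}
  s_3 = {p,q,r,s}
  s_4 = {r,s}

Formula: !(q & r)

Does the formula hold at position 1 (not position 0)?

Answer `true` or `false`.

s_0={p}: !(q & r)=True (q & r)=False q=False r=False
s_1={p,s}: !(q & r)=True (q & r)=False q=False r=False
s_2={p,r,s}: !(q & r)=True (q & r)=False q=False r=True
s_3={p,q,r,s}: !(q & r)=False (q & r)=True q=True r=True
s_4={r,s}: !(q & r)=True (q & r)=False q=False r=True
Evaluating at position 1: result = True

Answer: true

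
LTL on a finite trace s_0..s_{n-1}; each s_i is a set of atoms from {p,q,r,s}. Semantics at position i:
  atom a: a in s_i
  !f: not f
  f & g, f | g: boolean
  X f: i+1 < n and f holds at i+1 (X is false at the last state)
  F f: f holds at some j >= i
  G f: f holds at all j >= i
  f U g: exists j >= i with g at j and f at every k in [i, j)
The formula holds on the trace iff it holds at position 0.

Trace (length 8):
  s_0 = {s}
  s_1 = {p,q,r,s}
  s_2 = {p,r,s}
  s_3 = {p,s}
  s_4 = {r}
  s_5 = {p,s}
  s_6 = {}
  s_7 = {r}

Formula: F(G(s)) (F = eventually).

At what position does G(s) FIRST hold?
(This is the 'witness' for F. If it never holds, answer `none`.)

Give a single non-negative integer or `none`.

s_0={s}: G(s)=False s=True
s_1={p,q,r,s}: G(s)=False s=True
s_2={p,r,s}: G(s)=False s=True
s_3={p,s}: G(s)=False s=True
s_4={r}: G(s)=False s=False
s_5={p,s}: G(s)=False s=True
s_6={}: G(s)=False s=False
s_7={r}: G(s)=False s=False
F(G(s)) does not hold (no witness exists).

Answer: none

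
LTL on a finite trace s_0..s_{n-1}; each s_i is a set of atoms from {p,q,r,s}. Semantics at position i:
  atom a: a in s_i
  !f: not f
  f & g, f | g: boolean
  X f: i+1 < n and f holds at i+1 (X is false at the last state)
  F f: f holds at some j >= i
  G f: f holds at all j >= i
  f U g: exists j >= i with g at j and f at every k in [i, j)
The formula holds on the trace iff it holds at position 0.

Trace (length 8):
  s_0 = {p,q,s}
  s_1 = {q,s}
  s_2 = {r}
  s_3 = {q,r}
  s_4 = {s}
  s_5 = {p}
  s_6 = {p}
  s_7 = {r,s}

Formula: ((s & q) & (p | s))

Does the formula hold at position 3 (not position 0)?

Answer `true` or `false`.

Answer: false

Derivation:
s_0={p,q,s}: ((s & q) & (p | s))=True (s & q)=True s=True q=True (p | s)=True p=True
s_1={q,s}: ((s & q) & (p | s))=True (s & q)=True s=True q=True (p | s)=True p=False
s_2={r}: ((s & q) & (p | s))=False (s & q)=False s=False q=False (p | s)=False p=False
s_3={q,r}: ((s & q) & (p | s))=False (s & q)=False s=False q=True (p | s)=False p=False
s_4={s}: ((s & q) & (p | s))=False (s & q)=False s=True q=False (p | s)=True p=False
s_5={p}: ((s & q) & (p | s))=False (s & q)=False s=False q=False (p | s)=True p=True
s_6={p}: ((s & q) & (p | s))=False (s & q)=False s=False q=False (p | s)=True p=True
s_7={r,s}: ((s & q) & (p | s))=False (s & q)=False s=True q=False (p | s)=True p=False
Evaluating at position 3: result = False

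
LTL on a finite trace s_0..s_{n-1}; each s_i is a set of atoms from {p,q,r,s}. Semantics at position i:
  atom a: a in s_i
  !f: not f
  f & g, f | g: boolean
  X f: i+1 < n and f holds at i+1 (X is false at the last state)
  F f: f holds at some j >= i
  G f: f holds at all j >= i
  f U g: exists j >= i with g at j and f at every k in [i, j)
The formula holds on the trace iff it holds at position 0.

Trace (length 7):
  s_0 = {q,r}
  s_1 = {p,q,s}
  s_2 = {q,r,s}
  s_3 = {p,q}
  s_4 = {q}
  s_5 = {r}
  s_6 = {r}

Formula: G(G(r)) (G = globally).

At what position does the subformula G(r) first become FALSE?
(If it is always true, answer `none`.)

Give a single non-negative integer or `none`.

s_0={q,r}: G(r)=False r=True
s_1={p,q,s}: G(r)=False r=False
s_2={q,r,s}: G(r)=False r=True
s_3={p,q}: G(r)=False r=False
s_4={q}: G(r)=False r=False
s_5={r}: G(r)=True r=True
s_6={r}: G(r)=True r=True
G(G(r)) holds globally = False
First violation at position 0.

Answer: 0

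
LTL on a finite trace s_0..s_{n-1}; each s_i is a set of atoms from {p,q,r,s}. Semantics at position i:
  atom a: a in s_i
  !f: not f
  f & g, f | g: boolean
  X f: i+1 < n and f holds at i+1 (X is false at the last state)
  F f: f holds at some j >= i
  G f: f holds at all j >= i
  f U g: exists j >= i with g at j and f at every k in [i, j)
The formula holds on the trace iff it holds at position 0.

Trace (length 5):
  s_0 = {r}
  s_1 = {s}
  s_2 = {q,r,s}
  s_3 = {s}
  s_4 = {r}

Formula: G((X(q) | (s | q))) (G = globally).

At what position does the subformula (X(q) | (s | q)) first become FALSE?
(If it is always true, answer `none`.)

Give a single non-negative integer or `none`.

s_0={r}: (X(q) | (s | q))=False X(q)=False q=False (s | q)=False s=False
s_1={s}: (X(q) | (s | q))=True X(q)=True q=False (s | q)=True s=True
s_2={q,r,s}: (X(q) | (s | q))=True X(q)=False q=True (s | q)=True s=True
s_3={s}: (X(q) | (s | q))=True X(q)=False q=False (s | q)=True s=True
s_4={r}: (X(q) | (s | q))=False X(q)=False q=False (s | q)=False s=False
G((X(q) | (s | q))) holds globally = False
First violation at position 0.

Answer: 0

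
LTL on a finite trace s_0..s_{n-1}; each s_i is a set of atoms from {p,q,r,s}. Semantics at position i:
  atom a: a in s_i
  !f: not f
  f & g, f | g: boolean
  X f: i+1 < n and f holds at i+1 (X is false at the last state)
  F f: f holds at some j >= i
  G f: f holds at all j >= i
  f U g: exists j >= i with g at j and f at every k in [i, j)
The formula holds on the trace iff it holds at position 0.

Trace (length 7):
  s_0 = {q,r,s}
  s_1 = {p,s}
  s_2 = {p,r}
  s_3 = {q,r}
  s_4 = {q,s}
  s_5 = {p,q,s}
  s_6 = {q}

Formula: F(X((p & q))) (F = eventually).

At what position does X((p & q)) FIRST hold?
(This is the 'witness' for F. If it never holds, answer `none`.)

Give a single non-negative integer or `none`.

s_0={q,r,s}: X((p & q))=False (p & q)=False p=False q=True
s_1={p,s}: X((p & q))=False (p & q)=False p=True q=False
s_2={p,r}: X((p & q))=False (p & q)=False p=True q=False
s_3={q,r}: X((p & q))=False (p & q)=False p=False q=True
s_4={q,s}: X((p & q))=True (p & q)=False p=False q=True
s_5={p,q,s}: X((p & q))=False (p & q)=True p=True q=True
s_6={q}: X((p & q))=False (p & q)=False p=False q=True
F(X((p & q))) holds; first witness at position 4.

Answer: 4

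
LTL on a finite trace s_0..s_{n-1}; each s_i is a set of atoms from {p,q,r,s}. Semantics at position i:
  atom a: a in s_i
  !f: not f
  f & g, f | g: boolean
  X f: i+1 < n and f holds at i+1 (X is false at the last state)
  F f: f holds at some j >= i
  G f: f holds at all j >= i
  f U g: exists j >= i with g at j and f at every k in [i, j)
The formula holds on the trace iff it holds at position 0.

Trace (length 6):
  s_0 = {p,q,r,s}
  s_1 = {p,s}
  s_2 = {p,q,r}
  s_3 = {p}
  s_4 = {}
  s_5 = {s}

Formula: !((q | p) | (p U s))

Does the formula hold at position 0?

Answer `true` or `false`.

s_0={p,q,r,s}: !((q | p) | (p U s))=False ((q | p) | (p U s))=True (q | p)=True q=True p=True (p U s)=True s=True
s_1={p,s}: !((q | p) | (p U s))=False ((q | p) | (p U s))=True (q | p)=True q=False p=True (p U s)=True s=True
s_2={p,q,r}: !((q | p) | (p U s))=False ((q | p) | (p U s))=True (q | p)=True q=True p=True (p U s)=False s=False
s_3={p}: !((q | p) | (p U s))=False ((q | p) | (p U s))=True (q | p)=True q=False p=True (p U s)=False s=False
s_4={}: !((q | p) | (p U s))=True ((q | p) | (p U s))=False (q | p)=False q=False p=False (p U s)=False s=False
s_5={s}: !((q | p) | (p U s))=False ((q | p) | (p U s))=True (q | p)=False q=False p=False (p U s)=True s=True

Answer: false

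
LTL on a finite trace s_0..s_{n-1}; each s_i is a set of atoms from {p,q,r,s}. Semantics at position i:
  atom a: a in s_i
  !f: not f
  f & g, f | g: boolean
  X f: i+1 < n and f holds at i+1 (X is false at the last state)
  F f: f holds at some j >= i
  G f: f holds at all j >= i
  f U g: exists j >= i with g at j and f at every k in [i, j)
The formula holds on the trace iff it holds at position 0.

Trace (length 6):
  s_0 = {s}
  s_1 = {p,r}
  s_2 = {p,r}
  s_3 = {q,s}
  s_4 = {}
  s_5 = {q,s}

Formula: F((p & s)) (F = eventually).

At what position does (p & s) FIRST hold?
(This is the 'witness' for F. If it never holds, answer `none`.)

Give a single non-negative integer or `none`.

s_0={s}: (p & s)=False p=False s=True
s_1={p,r}: (p & s)=False p=True s=False
s_2={p,r}: (p & s)=False p=True s=False
s_3={q,s}: (p & s)=False p=False s=True
s_4={}: (p & s)=False p=False s=False
s_5={q,s}: (p & s)=False p=False s=True
F((p & s)) does not hold (no witness exists).

Answer: none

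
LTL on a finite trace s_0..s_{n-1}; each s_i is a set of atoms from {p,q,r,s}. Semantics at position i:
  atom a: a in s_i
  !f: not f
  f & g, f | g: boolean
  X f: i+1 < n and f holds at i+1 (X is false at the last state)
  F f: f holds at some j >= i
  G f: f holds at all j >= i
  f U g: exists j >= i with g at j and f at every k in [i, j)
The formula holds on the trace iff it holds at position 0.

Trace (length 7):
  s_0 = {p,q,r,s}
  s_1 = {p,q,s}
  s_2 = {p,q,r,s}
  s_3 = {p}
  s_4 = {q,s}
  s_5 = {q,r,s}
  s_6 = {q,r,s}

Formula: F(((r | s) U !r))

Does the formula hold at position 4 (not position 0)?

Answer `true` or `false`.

s_0={p,q,r,s}: F(((r | s) U !r))=True ((r | s) U !r)=True (r | s)=True r=True s=True !r=False
s_1={p,q,s}: F(((r | s) U !r))=True ((r | s) U !r)=True (r | s)=True r=False s=True !r=True
s_2={p,q,r,s}: F(((r | s) U !r))=True ((r | s) U !r)=True (r | s)=True r=True s=True !r=False
s_3={p}: F(((r | s) U !r))=True ((r | s) U !r)=True (r | s)=False r=False s=False !r=True
s_4={q,s}: F(((r | s) U !r))=True ((r | s) U !r)=True (r | s)=True r=False s=True !r=True
s_5={q,r,s}: F(((r | s) U !r))=False ((r | s) U !r)=False (r | s)=True r=True s=True !r=False
s_6={q,r,s}: F(((r | s) U !r))=False ((r | s) U !r)=False (r | s)=True r=True s=True !r=False
Evaluating at position 4: result = True

Answer: true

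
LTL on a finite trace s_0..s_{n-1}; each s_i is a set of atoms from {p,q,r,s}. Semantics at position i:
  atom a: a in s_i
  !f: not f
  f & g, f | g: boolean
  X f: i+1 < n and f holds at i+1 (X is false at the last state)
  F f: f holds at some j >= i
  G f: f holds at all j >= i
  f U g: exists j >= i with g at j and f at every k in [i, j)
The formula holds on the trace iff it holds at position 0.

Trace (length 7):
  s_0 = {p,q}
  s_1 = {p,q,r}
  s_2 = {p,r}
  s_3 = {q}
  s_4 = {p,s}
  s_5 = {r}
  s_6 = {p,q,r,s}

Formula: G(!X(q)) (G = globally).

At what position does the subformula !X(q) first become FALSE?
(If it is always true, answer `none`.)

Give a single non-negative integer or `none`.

Answer: 0

Derivation:
s_0={p,q}: !X(q)=False X(q)=True q=True
s_1={p,q,r}: !X(q)=True X(q)=False q=True
s_2={p,r}: !X(q)=False X(q)=True q=False
s_3={q}: !X(q)=True X(q)=False q=True
s_4={p,s}: !X(q)=True X(q)=False q=False
s_5={r}: !X(q)=False X(q)=True q=False
s_6={p,q,r,s}: !X(q)=True X(q)=False q=True
G(!X(q)) holds globally = False
First violation at position 0.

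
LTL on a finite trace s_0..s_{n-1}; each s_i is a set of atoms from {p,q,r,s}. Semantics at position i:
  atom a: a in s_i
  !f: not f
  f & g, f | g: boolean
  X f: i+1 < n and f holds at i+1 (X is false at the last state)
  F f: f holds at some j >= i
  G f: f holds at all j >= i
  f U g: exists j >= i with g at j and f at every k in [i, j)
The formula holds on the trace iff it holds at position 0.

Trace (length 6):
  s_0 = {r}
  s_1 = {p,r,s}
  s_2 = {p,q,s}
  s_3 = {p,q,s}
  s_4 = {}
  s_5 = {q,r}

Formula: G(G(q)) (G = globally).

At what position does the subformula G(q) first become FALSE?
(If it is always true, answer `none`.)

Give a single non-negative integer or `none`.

s_0={r}: G(q)=False q=False
s_1={p,r,s}: G(q)=False q=False
s_2={p,q,s}: G(q)=False q=True
s_3={p,q,s}: G(q)=False q=True
s_4={}: G(q)=False q=False
s_5={q,r}: G(q)=True q=True
G(G(q)) holds globally = False
First violation at position 0.

Answer: 0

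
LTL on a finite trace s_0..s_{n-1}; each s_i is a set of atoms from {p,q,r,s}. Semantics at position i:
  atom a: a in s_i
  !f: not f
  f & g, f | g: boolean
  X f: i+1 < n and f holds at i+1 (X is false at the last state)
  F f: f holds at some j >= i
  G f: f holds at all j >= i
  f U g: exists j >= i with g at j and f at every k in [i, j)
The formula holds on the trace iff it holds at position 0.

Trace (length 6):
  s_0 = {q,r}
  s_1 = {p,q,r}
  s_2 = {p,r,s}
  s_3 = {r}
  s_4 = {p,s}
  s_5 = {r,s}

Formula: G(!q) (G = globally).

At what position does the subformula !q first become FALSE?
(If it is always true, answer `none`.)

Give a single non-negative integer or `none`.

s_0={q,r}: !q=False q=True
s_1={p,q,r}: !q=False q=True
s_2={p,r,s}: !q=True q=False
s_3={r}: !q=True q=False
s_4={p,s}: !q=True q=False
s_5={r,s}: !q=True q=False
G(!q) holds globally = False
First violation at position 0.

Answer: 0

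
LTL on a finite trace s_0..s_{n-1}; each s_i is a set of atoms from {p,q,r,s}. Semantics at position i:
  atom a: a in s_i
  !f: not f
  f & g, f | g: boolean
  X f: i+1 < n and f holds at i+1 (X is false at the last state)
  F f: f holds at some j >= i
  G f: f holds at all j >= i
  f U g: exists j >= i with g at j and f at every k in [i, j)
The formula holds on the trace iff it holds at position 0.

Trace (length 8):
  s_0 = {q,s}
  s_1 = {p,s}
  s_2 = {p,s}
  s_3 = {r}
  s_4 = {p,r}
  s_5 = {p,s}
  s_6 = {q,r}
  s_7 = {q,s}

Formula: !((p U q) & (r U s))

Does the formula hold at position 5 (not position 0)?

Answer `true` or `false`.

Answer: false

Derivation:
s_0={q,s}: !((p U q) & (r U s))=False ((p U q) & (r U s))=True (p U q)=True p=False q=True (r U s)=True r=False s=True
s_1={p,s}: !((p U q) & (r U s))=True ((p U q) & (r U s))=False (p U q)=False p=True q=False (r U s)=True r=False s=True
s_2={p,s}: !((p U q) & (r U s))=True ((p U q) & (r U s))=False (p U q)=False p=True q=False (r U s)=True r=False s=True
s_3={r}: !((p U q) & (r U s))=True ((p U q) & (r U s))=False (p U q)=False p=False q=False (r U s)=True r=True s=False
s_4={p,r}: !((p U q) & (r U s))=False ((p U q) & (r U s))=True (p U q)=True p=True q=False (r U s)=True r=True s=False
s_5={p,s}: !((p U q) & (r U s))=False ((p U q) & (r U s))=True (p U q)=True p=True q=False (r U s)=True r=False s=True
s_6={q,r}: !((p U q) & (r U s))=False ((p U q) & (r U s))=True (p U q)=True p=False q=True (r U s)=True r=True s=False
s_7={q,s}: !((p U q) & (r U s))=False ((p U q) & (r U s))=True (p U q)=True p=False q=True (r U s)=True r=False s=True
Evaluating at position 5: result = False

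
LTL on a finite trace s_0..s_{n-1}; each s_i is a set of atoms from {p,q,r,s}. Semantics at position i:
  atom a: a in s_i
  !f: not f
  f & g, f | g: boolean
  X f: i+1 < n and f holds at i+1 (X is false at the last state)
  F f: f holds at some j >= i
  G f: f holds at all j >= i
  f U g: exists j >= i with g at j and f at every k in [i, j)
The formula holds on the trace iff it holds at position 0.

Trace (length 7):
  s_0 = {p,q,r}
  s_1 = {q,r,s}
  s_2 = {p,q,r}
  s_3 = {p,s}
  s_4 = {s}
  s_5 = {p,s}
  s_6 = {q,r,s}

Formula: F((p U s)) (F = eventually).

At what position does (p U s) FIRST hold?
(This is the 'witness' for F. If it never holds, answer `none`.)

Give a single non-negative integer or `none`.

s_0={p,q,r}: (p U s)=True p=True s=False
s_1={q,r,s}: (p U s)=True p=False s=True
s_2={p,q,r}: (p U s)=True p=True s=False
s_3={p,s}: (p U s)=True p=True s=True
s_4={s}: (p U s)=True p=False s=True
s_5={p,s}: (p U s)=True p=True s=True
s_6={q,r,s}: (p U s)=True p=False s=True
F((p U s)) holds; first witness at position 0.

Answer: 0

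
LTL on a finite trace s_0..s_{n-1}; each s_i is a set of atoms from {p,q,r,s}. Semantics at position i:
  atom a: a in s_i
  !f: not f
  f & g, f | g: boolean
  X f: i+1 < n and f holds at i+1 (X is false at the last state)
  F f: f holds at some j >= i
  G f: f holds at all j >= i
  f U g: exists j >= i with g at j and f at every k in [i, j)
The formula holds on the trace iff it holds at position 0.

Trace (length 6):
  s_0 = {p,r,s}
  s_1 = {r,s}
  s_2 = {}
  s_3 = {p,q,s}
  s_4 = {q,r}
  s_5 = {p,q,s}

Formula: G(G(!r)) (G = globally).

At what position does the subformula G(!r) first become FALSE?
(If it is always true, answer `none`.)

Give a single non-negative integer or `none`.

Answer: 0

Derivation:
s_0={p,r,s}: G(!r)=False !r=False r=True
s_1={r,s}: G(!r)=False !r=False r=True
s_2={}: G(!r)=False !r=True r=False
s_3={p,q,s}: G(!r)=False !r=True r=False
s_4={q,r}: G(!r)=False !r=False r=True
s_5={p,q,s}: G(!r)=True !r=True r=False
G(G(!r)) holds globally = False
First violation at position 0.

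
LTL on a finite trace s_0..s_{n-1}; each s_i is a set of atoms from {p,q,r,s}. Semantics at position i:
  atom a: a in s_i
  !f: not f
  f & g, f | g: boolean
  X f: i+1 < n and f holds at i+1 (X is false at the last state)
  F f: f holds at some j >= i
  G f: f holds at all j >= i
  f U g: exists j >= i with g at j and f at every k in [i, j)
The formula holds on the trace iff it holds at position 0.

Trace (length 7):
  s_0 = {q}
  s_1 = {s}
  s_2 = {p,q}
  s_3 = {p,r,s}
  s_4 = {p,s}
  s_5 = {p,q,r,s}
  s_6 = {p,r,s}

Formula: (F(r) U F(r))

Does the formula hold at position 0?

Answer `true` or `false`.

Answer: true

Derivation:
s_0={q}: (F(r) U F(r))=True F(r)=True r=False
s_1={s}: (F(r) U F(r))=True F(r)=True r=False
s_2={p,q}: (F(r) U F(r))=True F(r)=True r=False
s_3={p,r,s}: (F(r) U F(r))=True F(r)=True r=True
s_4={p,s}: (F(r) U F(r))=True F(r)=True r=False
s_5={p,q,r,s}: (F(r) U F(r))=True F(r)=True r=True
s_6={p,r,s}: (F(r) U F(r))=True F(r)=True r=True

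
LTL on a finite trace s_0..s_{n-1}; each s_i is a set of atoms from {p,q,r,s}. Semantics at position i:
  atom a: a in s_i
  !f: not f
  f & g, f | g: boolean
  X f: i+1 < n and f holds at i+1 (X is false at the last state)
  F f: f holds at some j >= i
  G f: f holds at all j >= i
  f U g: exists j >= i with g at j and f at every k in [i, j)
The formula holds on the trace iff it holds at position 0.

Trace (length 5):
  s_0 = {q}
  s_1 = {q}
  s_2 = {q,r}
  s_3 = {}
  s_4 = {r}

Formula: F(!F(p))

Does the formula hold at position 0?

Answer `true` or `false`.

Answer: true

Derivation:
s_0={q}: F(!F(p))=True !F(p)=True F(p)=False p=False
s_1={q}: F(!F(p))=True !F(p)=True F(p)=False p=False
s_2={q,r}: F(!F(p))=True !F(p)=True F(p)=False p=False
s_3={}: F(!F(p))=True !F(p)=True F(p)=False p=False
s_4={r}: F(!F(p))=True !F(p)=True F(p)=False p=False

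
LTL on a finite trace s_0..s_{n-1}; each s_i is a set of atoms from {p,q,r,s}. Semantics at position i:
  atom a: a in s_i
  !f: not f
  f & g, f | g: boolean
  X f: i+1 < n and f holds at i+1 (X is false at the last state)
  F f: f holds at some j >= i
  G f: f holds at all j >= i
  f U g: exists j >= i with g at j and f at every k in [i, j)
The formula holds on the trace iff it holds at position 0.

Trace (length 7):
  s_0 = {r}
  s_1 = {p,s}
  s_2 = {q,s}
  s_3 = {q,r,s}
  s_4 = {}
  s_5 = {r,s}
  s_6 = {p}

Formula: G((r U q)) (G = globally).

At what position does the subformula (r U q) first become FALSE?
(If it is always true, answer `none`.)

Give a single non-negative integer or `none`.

s_0={r}: (r U q)=False r=True q=False
s_1={p,s}: (r U q)=False r=False q=False
s_2={q,s}: (r U q)=True r=False q=True
s_3={q,r,s}: (r U q)=True r=True q=True
s_4={}: (r U q)=False r=False q=False
s_5={r,s}: (r U q)=False r=True q=False
s_6={p}: (r U q)=False r=False q=False
G((r U q)) holds globally = False
First violation at position 0.

Answer: 0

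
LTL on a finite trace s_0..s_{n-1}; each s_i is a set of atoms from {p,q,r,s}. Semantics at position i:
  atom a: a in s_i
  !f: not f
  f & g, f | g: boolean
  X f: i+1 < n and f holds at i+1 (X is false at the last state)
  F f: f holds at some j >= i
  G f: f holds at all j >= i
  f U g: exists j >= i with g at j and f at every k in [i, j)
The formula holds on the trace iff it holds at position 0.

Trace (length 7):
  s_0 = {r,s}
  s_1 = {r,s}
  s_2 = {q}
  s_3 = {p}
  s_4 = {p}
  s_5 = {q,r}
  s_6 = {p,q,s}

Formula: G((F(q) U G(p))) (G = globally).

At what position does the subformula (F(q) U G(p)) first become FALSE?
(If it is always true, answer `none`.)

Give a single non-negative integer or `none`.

Answer: none

Derivation:
s_0={r,s}: (F(q) U G(p))=True F(q)=True q=False G(p)=False p=False
s_1={r,s}: (F(q) U G(p))=True F(q)=True q=False G(p)=False p=False
s_2={q}: (F(q) U G(p))=True F(q)=True q=True G(p)=False p=False
s_3={p}: (F(q) U G(p))=True F(q)=True q=False G(p)=False p=True
s_4={p}: (F(q) U G(p))=True F(q)=True q=False G(p)=False p=True
s_5={q,r}: (F(q) U G(p))=True F(q)=True q=True G(p)=False p=False
s_6={p,q,s}: (F(q) U G(p))=True F(q)=True q=True G(p)=True p=True
G((F(q) U G(p))) holds globally = True
No violation — formula holds at every position.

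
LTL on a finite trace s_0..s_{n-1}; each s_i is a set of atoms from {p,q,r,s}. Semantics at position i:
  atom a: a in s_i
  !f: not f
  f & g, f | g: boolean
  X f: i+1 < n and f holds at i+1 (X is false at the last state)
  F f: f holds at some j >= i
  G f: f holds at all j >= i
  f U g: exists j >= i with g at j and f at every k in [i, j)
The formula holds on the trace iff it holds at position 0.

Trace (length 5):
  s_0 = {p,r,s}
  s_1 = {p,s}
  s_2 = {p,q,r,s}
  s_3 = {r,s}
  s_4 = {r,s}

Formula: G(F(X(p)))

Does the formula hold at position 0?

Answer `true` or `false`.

Answer: false

Derivation:
s_0={p,r,s}: G(F(X(p)))=False F(X(p))=True X(p)=True p=True
s_1={p,s}: G(F(X(p)))=False F(X(p))=True X(p)=True p=True
s_2={p,q,r,s}: G(F(X(p)))=False F(X(p))=False X(p)=False p=True
s_3={r,s}: G(F(X(p)))=False F(X(p))=False X(p)=False p=False
s_4={r,s}: G(F(X(p)))=False F(X(p))=False X(p)=False p=False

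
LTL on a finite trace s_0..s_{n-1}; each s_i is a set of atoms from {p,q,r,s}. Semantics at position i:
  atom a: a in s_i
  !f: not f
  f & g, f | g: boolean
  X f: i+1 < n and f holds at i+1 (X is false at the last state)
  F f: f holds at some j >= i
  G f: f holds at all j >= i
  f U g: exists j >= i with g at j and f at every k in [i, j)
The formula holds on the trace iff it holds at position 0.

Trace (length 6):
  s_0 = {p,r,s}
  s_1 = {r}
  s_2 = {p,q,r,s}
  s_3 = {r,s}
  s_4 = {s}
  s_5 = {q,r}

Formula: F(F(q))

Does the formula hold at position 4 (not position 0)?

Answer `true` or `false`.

Answer: true

Derivation:
s_0={p,r,s}: F(F(q))=True F(q)=True q=False
s_1={r}: F(F(q))=True F(q)=True q=False
s_2={p,q,r,s}: F(F(q))=True F(q)=True q=True
s_3={r,s}: F(F(q))=True F(q)=True q=False
s_4={s}: F(F(q))=True F(q)=True q=False
s_5={q,r}: F(F(q))=True F(q)=True q=True
Evaluating at position 4: result = True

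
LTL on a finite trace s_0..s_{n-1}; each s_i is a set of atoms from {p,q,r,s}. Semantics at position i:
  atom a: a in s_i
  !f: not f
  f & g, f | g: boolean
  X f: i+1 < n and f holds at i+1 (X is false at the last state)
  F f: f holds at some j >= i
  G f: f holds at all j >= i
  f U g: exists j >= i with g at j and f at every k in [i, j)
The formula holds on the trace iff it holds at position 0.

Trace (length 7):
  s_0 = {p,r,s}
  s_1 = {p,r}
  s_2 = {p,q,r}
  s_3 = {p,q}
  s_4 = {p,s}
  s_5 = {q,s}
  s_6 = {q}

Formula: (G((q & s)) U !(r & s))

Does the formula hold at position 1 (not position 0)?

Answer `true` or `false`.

Answer: true

Derivation:
s_0={p,r,s}: (G((q & s)) U !(r & s))=False G((q & s))=False (q & s)=False q=False s=True !(r & s)=False (r & s)=True r=True
s_1={p,r}: (G((q & s)) U !(r & s))=True G((q & s))=False (q & s)=False q=False s=False !(r & s)=True (r & s)=False r=True
s_2={p,q,r}: (G((q & s)) U !(r & s))=True G((q & s))=False (q & s)=False q=True s=False !(r & s)=True (r & s)=False r=True
s_3={p,q}: (G((q & s)) U !(r & s))=True G((q & s))=False (q & s)=False q=True s=False !(r & s)=True (r & s)=False r=False
s_4={p,s}: (G((q & s)) U !(r & s))=True G((q & s))=False (q & s)=False q=False s=True !(r & s)=True (r & s)=False r=False
s_5={q,s}: (G((q & s)) U !(r & s))=True G((q & s))=False (q & s)=True q=True s=True !(r & s)=True (r & s)=False r=False
s_6={q}: (G((q & s)) U !(r & s))=True G((q & s))=False (q & s)=False q=True s=False !(r & s)=True (r & s)=False r=False
Evaluating at position 1: result = True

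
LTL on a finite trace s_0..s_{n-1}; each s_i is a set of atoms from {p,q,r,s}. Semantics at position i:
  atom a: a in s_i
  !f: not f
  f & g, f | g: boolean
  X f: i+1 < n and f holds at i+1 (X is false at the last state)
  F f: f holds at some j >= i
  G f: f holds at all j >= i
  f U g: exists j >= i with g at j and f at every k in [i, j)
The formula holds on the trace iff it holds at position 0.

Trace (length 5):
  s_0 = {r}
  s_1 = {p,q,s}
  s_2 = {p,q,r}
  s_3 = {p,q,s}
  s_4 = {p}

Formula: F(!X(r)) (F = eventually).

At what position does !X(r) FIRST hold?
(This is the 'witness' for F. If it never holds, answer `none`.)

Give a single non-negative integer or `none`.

s_0={r}: !X(r)=True X(r)=False r=True
s_1={p,q,s}: !X(r)=False X(r)=True r=False
s_2={p,q,r}: !X(r)=True X(r)=False r=True
s_3={p,q,s}: !X(r)=True X(r)=False r=False
s_4={p}: !X(r)=True X(r)=False r=False
F(!X(r)) holds; first witness at position 0.

Answer: 0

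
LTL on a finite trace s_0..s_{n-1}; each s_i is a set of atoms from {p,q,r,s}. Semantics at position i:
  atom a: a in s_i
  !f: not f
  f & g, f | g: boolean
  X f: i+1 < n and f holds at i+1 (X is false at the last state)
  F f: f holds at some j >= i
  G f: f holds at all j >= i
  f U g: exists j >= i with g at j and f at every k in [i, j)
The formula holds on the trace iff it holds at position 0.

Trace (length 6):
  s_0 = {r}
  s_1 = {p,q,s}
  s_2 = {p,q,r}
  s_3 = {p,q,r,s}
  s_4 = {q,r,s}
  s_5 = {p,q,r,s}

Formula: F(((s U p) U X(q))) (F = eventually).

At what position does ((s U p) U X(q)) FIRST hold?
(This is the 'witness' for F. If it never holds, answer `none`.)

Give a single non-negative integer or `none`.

Answer: 0

Derivation:
s_0={r}: ((s U p) U X(q))=True (s U p)=False s=False p=False X(q)=True q=False
s_1={p,q,s}: ((s U p) U X(q))=True (s U p)=True s=True p=True X(q)=True q=True
s_2={p,q,r}: ((s U p) U X(q))=True (s U p)=True s=False p=True X(q)=True q=True
s_3={p,q,r,s}: ((s U p) U X(q))=True (s U p)=True s=True p=True X(q)=True q=True
s_4={q,r,s}: ((s U p) U X(q))=True (s U p)=True s=True p=False X(q)=True q=True
s_5={p,q,r,s}: ((s U p) U X(q))=False (s U p)=True s=True p=True X(q)=False q=True
F(((s U p) U X(q))) holds; first witness at position 0.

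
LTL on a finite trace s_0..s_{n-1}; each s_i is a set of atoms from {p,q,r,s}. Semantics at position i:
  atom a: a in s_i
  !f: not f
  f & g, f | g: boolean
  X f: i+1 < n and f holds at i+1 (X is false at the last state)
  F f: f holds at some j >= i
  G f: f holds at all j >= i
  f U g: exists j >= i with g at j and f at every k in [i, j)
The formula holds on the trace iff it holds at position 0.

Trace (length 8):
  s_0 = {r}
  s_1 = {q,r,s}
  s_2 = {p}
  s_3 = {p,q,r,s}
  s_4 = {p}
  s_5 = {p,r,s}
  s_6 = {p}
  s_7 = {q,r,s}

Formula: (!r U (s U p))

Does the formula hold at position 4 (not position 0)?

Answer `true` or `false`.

s_0={r}: (!r U (s U p))=False !r=False r=True (s U p)=False s=False p=False
s_1={q,r,s}: (!r U (s U p))=True !r=False r=True (s U p)=True s=True p=False
s_2={p}: (!r U (s U p))=True !r=True r=False (s U p)=True s=False p=True
s_3={p,q,r,s}: (!r U (s U p))=True !r=False r=True (s U p)=True s=True p=True
s_4={p}: (!r U (s U p))=True !r=True r=False (s U p)=True s=False p=True
s_5={p,r,s}: (!r U (s U p))=True !r=False r=True (s U p)=True s=True p=True
s_6={p}: (!r U (s U p))=True !r=True r=False (s U p)=True s=False p=True
s_7={q,r,s}: (!r U (s U p))=False !r=False r=True (s U p)=False s=True p=False
Evaluating at position 4: result = True

Answer: true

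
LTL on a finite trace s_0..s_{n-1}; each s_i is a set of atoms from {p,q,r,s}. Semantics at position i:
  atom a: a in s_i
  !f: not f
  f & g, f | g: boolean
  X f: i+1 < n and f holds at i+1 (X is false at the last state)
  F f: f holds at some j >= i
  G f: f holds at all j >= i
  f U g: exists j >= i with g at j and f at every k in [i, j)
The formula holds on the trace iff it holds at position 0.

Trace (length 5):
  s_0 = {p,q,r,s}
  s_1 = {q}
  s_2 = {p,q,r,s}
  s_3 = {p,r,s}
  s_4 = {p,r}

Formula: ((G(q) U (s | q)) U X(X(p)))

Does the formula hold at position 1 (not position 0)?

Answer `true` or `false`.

Answer: true

Derivation:
s_0={p,q,r,s}: ((G(q) U (s | q)) U X(X(p)))=True (G(q) U (s | q))=True G(q)=False q=True (s | q)=True s=True X(X(p))=True X(p)=False p=True
s_1={q}: ((G(q) U (s | q)) U X(X(p)))=True (G(q) U (s | q))=True G(q)=False q=True (s | q)=True s=False X(X(p))=True X(p)=True p=False
s_2={p,q,r,s}: ((G(q) U (s | q)) U X(X(p)))=True (G(q) U (s | q))=True G(q)=False q=True (s | q)=True s=True X(X(p))=True X(p)=True p=True
s_3={p,r,s}: ((G(q) U (s | q)) U X(X(p)))=False (G(q) U (s | q))=True G(q)=False q=False (s | q)=True s=True X(X(p))=False X(p)=True p=True
s_4={p,r}: ((G(q) U (s | q)) U X(X(p)))=False (G(q) U (s | q))=False G(q)=False q=False (s | q)=False s=False X(X(p))=False X(p)=False p=True
Evaluating at position 1: result = True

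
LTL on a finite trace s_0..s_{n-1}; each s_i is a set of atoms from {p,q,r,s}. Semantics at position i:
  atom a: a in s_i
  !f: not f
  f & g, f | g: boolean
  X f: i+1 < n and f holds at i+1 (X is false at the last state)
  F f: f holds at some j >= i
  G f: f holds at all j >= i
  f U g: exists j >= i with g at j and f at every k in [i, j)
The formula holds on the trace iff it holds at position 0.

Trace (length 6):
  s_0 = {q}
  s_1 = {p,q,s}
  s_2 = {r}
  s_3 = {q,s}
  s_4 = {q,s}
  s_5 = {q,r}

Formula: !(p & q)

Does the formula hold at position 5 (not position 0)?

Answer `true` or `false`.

s_0={q}: !(p & q)=True (p & q)=False p=False q=True
s_1={p,q,s}: !(p & q)=False (p & q)=True p=True q=True
s_2={r}: !(p & q)=True (p & q)=False p=False q=False
s_3={q,s}: !(p & q)=True (p & q)=False p=False q=True
s_4={q,s}: !(p & q)=True (p & q)=False p=False q=True
s_5={q,r}: !(p & q)=True (p & q)=False p=False q=True
Evaluating at position 5: result = True

Answer: true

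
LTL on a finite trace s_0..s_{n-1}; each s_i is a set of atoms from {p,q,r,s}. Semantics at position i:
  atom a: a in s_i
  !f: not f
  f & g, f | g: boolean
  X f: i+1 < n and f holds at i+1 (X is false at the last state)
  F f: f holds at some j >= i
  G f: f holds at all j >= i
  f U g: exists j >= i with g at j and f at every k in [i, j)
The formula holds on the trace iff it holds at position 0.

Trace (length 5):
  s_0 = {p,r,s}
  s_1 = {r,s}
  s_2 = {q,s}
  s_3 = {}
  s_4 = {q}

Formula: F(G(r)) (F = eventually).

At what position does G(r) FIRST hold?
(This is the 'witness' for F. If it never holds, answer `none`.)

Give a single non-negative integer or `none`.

Answer: none

Derivation:
s_0={p,r,s}: G(r)=False r=True
s_1={r,s}: G(r)=False r=True
s_2={q,s}: G(r)=False r=False
s_3={}: G(r)=False r=False
s_4={q}: G(r)=False r=False
F(G(r)) does not hold (no witness exists).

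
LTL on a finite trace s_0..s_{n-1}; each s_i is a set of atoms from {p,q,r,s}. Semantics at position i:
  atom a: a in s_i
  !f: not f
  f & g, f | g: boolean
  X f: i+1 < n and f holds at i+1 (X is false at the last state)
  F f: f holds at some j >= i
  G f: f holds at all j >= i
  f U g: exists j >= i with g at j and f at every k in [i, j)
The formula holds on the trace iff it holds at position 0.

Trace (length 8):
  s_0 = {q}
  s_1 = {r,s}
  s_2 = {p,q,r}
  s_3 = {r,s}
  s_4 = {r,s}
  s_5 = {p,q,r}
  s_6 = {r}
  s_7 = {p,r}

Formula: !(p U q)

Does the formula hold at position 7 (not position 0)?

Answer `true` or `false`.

Answer: true

Derivation:
s_0={q}: !(p U q)=False (p U q)=True p=False q=True
s_1={r,s}: !(p U q)=True (p U q)=False p=False q=False
s_2={p,q,r}: !(p U q)=False (p U q)=True p=True q=True
s_3={r,s}: !(p U q)=True (p U q)=False p=False q=False
s_4={r,s}: !(p U q)=True (p U q)=False p=False q=False
s_5={p,q,r}: !(p U q)=False (p U q)=True p=True q=True
s_6={r}: !(p U q)=True (p U q)=False p=False q=False
s_7={p,r}: !(p U q)=True (p U q)=False p=True q=False
Evaluating at position 7: result = True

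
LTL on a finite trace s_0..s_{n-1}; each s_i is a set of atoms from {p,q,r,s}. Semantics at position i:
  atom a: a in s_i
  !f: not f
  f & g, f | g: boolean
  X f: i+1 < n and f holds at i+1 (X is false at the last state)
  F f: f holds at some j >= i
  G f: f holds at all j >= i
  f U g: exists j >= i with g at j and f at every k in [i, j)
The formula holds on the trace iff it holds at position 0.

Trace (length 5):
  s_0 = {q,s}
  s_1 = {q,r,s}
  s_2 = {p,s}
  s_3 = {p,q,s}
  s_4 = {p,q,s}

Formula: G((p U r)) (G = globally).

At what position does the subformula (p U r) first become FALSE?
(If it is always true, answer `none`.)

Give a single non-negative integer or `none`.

Answer: 0

Derivation:
s_0={q,s}: (p U r)=False p=False r=False
s_1={q,r,s}: (p U r)=True p=False r=True
s_2={p,s}: (p U r)=False p=True r=False
s_3={p,q,s}: (p U r)=False p=True r=False
s_4={p,q,s}: (p U r)=False p=True r=False
G((p U r)) holds globally = False
First violation at position 0.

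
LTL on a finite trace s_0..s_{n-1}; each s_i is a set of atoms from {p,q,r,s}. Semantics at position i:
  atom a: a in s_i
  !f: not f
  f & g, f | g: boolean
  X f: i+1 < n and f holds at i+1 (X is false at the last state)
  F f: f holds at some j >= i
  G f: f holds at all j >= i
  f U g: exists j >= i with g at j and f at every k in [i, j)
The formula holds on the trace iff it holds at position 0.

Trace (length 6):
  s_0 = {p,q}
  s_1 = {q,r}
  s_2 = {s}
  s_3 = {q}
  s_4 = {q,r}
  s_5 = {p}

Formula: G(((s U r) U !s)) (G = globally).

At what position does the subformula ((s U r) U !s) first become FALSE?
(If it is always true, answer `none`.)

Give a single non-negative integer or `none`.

Answer: 2

Derivation:
s_0={p,q}: ((s U r) U !s)=True (s U r)=False s=False r=False !s=True
s_1={q,r}: ((s U r) U !s)=True (s U r)=True s=False r=True !s=True
s_2={s}: ((s U r) U !s)=False (s U r)=False s=True r=False !s=False
s_3={q}: ((s U r) U !s)=True (s U r)=False s=False r=False !s=True
s_4={q,r}: ((s U r) U !s)=True (s U r)=True s=False r=True !s=True
s_5={p}: ((s U r) U !s)=True (s U r)=False s=False r=False !s=True
G(((s U r) U !s)) holds globally = False
First violation at position 2.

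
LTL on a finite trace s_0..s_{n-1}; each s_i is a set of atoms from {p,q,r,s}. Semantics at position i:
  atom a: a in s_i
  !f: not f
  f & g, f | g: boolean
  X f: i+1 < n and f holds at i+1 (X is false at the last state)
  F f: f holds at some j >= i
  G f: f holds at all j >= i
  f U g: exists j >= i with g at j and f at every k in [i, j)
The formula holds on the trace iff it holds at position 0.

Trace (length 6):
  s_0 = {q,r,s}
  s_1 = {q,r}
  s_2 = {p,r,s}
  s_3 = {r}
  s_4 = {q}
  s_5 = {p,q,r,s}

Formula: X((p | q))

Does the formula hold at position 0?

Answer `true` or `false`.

s_0={q,r,s}: X((p | q))=True (p | q)=True p=False q=True
s_1={q,r}: X((p | q))=True (p | q)=True p=False q=True
s_2={p,r,s}: X((p | q))=False (p | q)=True p=True q=False
s_3={r}: X((p | q))=True (p | q)=False p=False q=False
s_4={q}: X((p | q))=True (p | q)=True p=False q=True
s_5={p,q,r,s}: X((p | q))=False (p | q)=True p=True q=True

Answer: true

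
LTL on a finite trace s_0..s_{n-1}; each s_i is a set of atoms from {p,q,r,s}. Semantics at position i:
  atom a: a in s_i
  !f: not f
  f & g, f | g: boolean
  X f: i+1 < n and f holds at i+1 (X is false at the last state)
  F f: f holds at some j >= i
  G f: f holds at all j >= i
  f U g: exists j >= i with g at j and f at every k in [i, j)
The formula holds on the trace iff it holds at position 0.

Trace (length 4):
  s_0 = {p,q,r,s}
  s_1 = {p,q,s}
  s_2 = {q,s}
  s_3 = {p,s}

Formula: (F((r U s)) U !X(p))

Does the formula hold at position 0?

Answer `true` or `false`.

s_0={p,q,r,s}: (F((r U s)) U !X(p))=True F((r U s))=True (r U s)=True r=True s=True !X(p)=False X(p)=True p=True
s_1={p,q,s}: (F((r U s)) U !X(p))=True F((r U s))=True (r U s)=True r=False s=True !X(p)=True X(p)=False p=True
s_2={q,s}: (F((r U s)) U !X(p))=True F((r U s))=True (r U s)=True r=False s=True !X(p)=False X(p)=True p=False
s_3={p,s}: (F((r U s)) U !X(p))=True F((r U s))=True (r U s)=True r=False s=True !X(p)=True X(p)=False p=True

Answer: true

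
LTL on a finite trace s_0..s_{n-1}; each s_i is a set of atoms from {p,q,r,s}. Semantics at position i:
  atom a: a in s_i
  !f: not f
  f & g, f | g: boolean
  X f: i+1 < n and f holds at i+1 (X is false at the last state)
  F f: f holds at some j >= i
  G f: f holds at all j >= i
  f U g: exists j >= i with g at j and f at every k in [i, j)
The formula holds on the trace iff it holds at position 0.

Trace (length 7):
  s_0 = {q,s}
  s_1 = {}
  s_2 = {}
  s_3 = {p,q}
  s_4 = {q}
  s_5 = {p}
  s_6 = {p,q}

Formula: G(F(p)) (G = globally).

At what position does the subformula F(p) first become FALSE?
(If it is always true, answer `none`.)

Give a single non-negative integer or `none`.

s_0={q,s}: F(p)=True p=False
s_1={}: F(p)=True p=False
s_2={}: F(p)=True p=False
s_3={p,q}: F(p)=True p=True
s_4={q}: F(p)=True p=False
s_5={p}: F(p)=True p=True
s_6={p,q}: F(p)=True p=True
G(F(p)) holds globally = True
No violation — formula holds at every position.

Answer: none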